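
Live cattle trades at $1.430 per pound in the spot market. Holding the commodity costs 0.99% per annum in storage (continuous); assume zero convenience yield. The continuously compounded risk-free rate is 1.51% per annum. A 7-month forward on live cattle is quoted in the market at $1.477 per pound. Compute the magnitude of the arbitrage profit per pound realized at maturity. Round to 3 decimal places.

$0.026 per pound

Fair forward: F* = S·e^(carry·T), with carry = (r + u) = 0.0151 + 0.0099 = 0.0250
F* = 1.430 · e^(0.0250 × 7/12) = 1.430 · e^0.014583 = 1.430 × 1.014690 = $1.4510
Market $1.477 > fair $1.4510: forward overpriced → cash-and-carry (buy spot, short the forward).
At maturity, profit = |F_mkt − F*| = |1.477 − 1.4510| = $0.026 per pound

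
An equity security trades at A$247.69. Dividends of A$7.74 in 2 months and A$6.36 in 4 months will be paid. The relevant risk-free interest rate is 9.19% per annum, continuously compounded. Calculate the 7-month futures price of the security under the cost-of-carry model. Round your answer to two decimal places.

A$246.78

PV(dividends) I = 7.74·e^(−0.0919·2/12) + 6.36·e^(−0.0919·4/12)
I = 7.6224 + 6.1681 = 13.7905
F = (S − I)·e^(rT) = (247.69 − 13.7905) · e^(0.0919·7/12)
= 233.8995 · e^0.053608 = 233.8995 × 1.055071 = A$246.78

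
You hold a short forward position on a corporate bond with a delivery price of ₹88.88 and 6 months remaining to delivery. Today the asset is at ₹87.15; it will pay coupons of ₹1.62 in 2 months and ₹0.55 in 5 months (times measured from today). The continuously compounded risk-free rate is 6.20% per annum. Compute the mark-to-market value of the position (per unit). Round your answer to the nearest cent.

PV(remaining coupons) I = 1.62·e^(−0.0620·2/12) + 0.55·e^(−0.0620·5/12) = 2.1393
Current forward F = (S − I)·e^(rT) = (87.15 − 2.1393)·e^(0.0620·6/12) = 85.0107 × 1.031486 = 87.6873
Value (long) = (F − K)·e^(−rT) = (87.6873 − 88.88) × 0.969476 = -1.1563
Short position value = −(long value) = ₹1.16

₹1.16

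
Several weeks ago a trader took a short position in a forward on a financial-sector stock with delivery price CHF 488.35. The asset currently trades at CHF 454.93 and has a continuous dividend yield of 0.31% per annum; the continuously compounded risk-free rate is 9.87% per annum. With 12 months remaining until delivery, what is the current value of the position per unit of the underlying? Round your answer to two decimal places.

-CHF 11.07

Current fair forward for the remaining 12 months: F = S·e^((r − q)·T), (r − q) = 0.0987 − 0.0031 = 0.0956
F = 454.93 · e^(0.0956 × 12/12) = 454.93 × 1.100319 = 500.5681
Value of long forward = (F − K)·e^(−rT) = (500.5681 − 488.35) · e^(−0.0987·12/12)
= 12.2181 × 0.906014 = 11.07
Short position value = −(long value) = -CHF 11.07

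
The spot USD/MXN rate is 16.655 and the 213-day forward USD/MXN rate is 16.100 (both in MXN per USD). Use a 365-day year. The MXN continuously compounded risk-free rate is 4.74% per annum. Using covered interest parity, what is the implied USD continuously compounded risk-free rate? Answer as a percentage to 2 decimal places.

10.55%

F = S·e^((r_MXN − r_USD)T) ⇒ r_USD = r_MXN − ln(F/S)/T
ln(16.100/16.655) = -0.033891; /(213/365) = -0.058076
r_USD = 0.0474 + 0.058076 = 0.105476
r_USD = 10.55%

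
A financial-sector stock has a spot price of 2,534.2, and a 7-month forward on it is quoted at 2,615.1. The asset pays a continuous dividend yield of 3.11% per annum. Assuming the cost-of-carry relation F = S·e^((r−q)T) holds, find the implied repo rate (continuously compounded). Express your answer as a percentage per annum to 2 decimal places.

8.50%

From F = S·e^((r−q)T): (r − q) = ln(F/S)/T
ln(2615.1/2534.2) = ln(1.031923) = 0.031424
(r − q) = 0.031424 / (7/12) = 0.053870
r = ln(F/S)/T + q = 0.053870 + 0.0311 = 0.084970
r = 8.50%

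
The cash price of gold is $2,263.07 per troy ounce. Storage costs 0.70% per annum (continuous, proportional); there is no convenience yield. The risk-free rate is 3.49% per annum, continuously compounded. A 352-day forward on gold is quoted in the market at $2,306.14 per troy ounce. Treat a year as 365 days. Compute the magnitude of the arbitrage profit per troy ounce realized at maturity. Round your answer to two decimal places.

$50.25 per troy ounce

Fair forward: F* = S·e^(carry·T), with carry = (r + u) = 0.0349 + 0.0070 = 0.0419
F* = 2263.07 · e^(0.0419 × 352/365) = 2263.07 · e^0.04040767 = 2263.07 × 1.04123517 = $2356.3881
Market $2306.14 < fair $2356.3881: forward underpriced → reverse cash-and-carry (short spot, go long the forward).
At maturity, profit = |F_mkt − F*| = |2306.14 − 2356.3881| = $50.25 per troy ounce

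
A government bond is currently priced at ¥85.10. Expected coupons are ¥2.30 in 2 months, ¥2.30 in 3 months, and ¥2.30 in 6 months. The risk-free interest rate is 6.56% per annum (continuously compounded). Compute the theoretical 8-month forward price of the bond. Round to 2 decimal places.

¥81.84

PV(coupons) I = 2.30·e^(−0.0656·2/12) + 2.30·e^(−0.0656·3/12) + 2.30·e^(−0.0656·6/12)
I = 2.2750 + 2.2626 + 2.2258 = 6.7634
F = (S − I)·e^(rT) = (85.10 − 6.7634) · e^(0.0656·8/12)
= 78.3366 · e^0.043733 = 78.3366 × 1.044703 = ¥81.84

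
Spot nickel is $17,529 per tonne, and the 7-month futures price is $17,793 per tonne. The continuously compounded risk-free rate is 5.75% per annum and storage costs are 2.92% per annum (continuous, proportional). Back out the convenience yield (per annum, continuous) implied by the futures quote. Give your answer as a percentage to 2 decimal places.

6.11%

F = S·e^((r+u−y)T) ⇒ (r+u−y) = ln(F/S)/T
ln(17793/17529) = 0.014948; /T ⇒ 0.025625
y = r + u − ln(F/S)/T = 0.0575 + 0.0292 − 0.025625 = 0.061075
y = 6.11%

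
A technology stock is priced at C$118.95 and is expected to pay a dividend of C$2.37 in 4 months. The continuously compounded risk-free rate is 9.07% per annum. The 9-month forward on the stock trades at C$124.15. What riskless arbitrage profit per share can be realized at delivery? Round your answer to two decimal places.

C$0.71 per share

PV(dividends) I = 2.37·e^(−0.0907·4/12) = 2.2994
Fair forward F* = (S − I)·e^(rT) = (118.95 − 2.2994)·e^0.068025 = 116.6506 × 1.070392 = 124.8619
Market C$124.15 < fair 124.8619: forward underpriced → reverse cash-and-carry (short the stock, invest proceeds at r, pay the dividends, go long the forward).
Profit at T = |F_mkt − F*| = |124.15 − 124.8619| = C$0.71 per share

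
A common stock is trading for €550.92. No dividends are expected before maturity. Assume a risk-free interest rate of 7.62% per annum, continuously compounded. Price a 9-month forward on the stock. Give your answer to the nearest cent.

€583.32

F = S·e^(rT) = 550.92 · e^(0.0762 × 9/12)
= 550.92 · e^0.057150 = 550.92 × 1.058815
F = €583.32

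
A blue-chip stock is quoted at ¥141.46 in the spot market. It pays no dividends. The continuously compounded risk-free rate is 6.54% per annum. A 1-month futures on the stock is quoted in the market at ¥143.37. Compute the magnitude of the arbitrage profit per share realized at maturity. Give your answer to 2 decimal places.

¥1.14 per share

Fair futures: F* = S·e^(carry·T), with carry = r = 0.0654
F* = 141.46 · e^(0.0654 × 1/12) = 141.46 · e^0.005450 = 141.46 × 1.005465 = ¥142.2331
Market ¥143.37 > fair ¥142.2331: forward overpriced → cash-and-carry (buy spot, short the forward).
At maturity, profit = |F_mkt − F*| = |143.37 − 142.2331| = ¥1.14 per share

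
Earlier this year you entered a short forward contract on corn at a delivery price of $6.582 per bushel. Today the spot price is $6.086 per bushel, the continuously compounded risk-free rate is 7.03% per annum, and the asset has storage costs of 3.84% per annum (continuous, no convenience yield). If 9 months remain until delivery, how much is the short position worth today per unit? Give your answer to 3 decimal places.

-$0.020 per bushel

Current fair forward for the remaining 9 months: F = S·e^((r + u)·T), (r + u) = 0.0703 + 0.0384 = 0.1087
F = 6.086 · e^(0.1087 × 9/12) = 6.086 × 1.084940 = 6.6029
Value of long forward = (F − K)·e^(−rT) = (6.6029 − 6.582) · e^(−0.0703·9/12)
= 0.0209 × 0.948641 = 0.020
Short position value = −(long value) = -$0.020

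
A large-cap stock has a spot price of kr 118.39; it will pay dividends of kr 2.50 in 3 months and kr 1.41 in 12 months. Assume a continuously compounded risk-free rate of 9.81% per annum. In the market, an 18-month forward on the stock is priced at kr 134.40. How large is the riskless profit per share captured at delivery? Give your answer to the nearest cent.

kr 1.55 per share

PV(dividends) I = 2.50·e^(−0.0981·3/12) + 1.41·e^(−0.0981·12/12) = 3.7177
Fair forward F* = (S − I)·e^(rT) = (118.39 − 3.7177)·e^0.147150 = 114.6723 × 1.158528 = 132.8511
Market kr 134.40 > fair 132.8511: forward overpriced → cash-and-carry (borrow at r, buy the stock and collect the dividends, short the forward).
Profit at T = |F_mkt − F*| = |134.40 − 132.8511| = kr 1.55 per share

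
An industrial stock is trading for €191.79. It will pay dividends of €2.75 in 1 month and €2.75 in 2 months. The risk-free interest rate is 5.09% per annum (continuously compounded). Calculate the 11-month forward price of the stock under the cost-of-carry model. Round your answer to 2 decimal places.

PV(dividends) I = 2.75·e^(−0.0509·1/12) + 2.75·e^(−0.0509·2/12)
I = 2.7384 + 2.7268 = 5.4652
F = (S − I)·e^(rT) = (191.79 − 5.4652) · e^(0.0509·11/12)
= 186.3248 · e^0.046658 = 186.3248 × 1.047764 = €195.22

€195.22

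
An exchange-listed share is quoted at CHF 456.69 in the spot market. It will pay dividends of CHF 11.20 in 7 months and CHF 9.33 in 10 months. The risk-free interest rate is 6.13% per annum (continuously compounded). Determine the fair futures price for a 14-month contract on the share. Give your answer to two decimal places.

PV(dividends) I = 11.20·e^(−0.0613·7/12) + 9.33·e^(−0.0613·10/12)
I = 10.8066 + 8.8654 = 19.6720
F = (S − I)·e^(rT) = (456.69 − 19.6720) · e^(0.0613·14/12)
= 437.0180 · e^0.071517 = 437.0180 × 1.074136 = CHF 469.42

CHF 469.42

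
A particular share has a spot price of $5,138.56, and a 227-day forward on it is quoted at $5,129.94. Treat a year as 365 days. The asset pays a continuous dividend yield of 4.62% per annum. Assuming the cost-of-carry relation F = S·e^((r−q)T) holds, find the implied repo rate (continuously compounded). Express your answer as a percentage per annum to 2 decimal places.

From F = S·e^((r−q)T): (r − q) = ln(F/S)/T
ln(5129.94/5138.56) = ln(0.998322) = -0.001679
(r − q) = -0.001679 / (227/365) = -0.002700
r = ln(F/S)/T + q = -0.002700 + 0.0462 = 0.043500
r = 4.35%

4.35%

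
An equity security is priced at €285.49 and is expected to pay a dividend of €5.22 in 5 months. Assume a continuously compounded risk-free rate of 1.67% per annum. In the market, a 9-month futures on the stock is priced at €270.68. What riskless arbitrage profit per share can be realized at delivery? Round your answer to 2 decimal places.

€13.16 per share

PV(dividends) I = 5.22·e^(−0.0167·5/12) = 5.1838
Fair futures F* = (S − I)·e^(rT) = (285.49 − 5.1838)·e^0.012525 = 280.3062 × 1.012604 = 283.8392
Market €270.68 < fair 283.8392: forward underpriced → reverse cash-and-carry (short the stock, invest proceeds at r, pay the dividends, go long the forward).
Profit at T = |F_mkt − F*| = |270.68 − 283.8392| = €13.16 per share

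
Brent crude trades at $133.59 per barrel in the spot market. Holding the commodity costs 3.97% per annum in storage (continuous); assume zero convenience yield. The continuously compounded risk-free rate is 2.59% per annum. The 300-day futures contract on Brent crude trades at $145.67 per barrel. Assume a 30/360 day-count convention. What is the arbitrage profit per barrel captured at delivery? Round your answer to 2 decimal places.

Fair futures: F* = S·e^(carry·T), with carry = (r + u) = 0.0259 + 0.0397 = 0.0656
F* = 133.59 · e^(0.0656 × 300/360) = 133.59 · e^0.054667 = 133.59 × 1.056189 = $141.0963
Market $145.67 > fair $141.0963: forward overpriced → cash-and-carry (buy spot, short the forward).
At maturity, profit = |F_mkt − F*| = |145.67 − 141.0963| = $4.57 per barrel

$4.57 per barrel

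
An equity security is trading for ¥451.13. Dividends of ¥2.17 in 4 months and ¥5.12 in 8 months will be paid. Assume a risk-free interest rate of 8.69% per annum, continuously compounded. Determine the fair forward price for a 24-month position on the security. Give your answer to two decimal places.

PV(dividends) I = 2.17·e^(−0.0869·4/12) + 5.12·e^(−0.0869·8/12)
I = 2.1080 + 4.8318 = 6.9398
F = (S − I)·e^(rT) = (451.13 − 6.9398) · e^(0.0869·24/12)
= 444.1902 · e^0.173800 = 444.1902 × 1.189818 = ¥528.51

¥528.51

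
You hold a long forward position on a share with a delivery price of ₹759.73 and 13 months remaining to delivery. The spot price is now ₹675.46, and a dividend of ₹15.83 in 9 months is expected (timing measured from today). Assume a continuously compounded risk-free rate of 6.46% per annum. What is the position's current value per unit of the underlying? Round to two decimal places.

PV(remaining dividends) I = 15.83·e^(−0.0646·9/12) = 15.0813
Current forward F = (S − I)·e^(rT) = (675.46 − 15.0813)·e^(0.0646·13/12) = 660.3787 × 1.072490 = 708.2496
Value (long) = (F − K)·e^(−rT) = (708.2496 − 759.73) × 0.932409 = -48.0008
Value = -₹48.00

-₹48.00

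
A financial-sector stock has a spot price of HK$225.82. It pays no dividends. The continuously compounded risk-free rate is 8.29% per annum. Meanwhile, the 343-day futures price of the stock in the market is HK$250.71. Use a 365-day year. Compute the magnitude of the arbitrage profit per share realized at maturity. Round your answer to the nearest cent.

Fair futures: F* = S·e^(carry·T), with carry = r = 0.0829
F* = 225.82 · e^(0.0829 × 343/365) = 225.82 · e^0.077903 = 225.82 × 1.081018 = HK$244.1155
Market HK$250.71 > fair HK$244.1155: forward overpriced → cash-and-carry (buy spot, short the forward).
At maturity, profit = |F_mkt − F*| = |250.71 − 244.1155| = HK$6.59 per share

HK$6.59 per share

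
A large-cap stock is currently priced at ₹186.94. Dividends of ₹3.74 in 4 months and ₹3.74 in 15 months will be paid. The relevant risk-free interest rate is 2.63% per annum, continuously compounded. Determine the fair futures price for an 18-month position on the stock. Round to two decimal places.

PV(dividends) I = 3.74·e^(−0.0263·4/12) + 3.74·e^(−0.0263·15/12)
I = 3.7074 + 3.6190 = 7.3264
F = (S − I)·e^(rT) = (186.94 − 7.3264) · e^(0.0263·18/12)
= 179.6136 · e^0.039450 = 179.6136 × 1.040238 = ₹186.84

₹186.84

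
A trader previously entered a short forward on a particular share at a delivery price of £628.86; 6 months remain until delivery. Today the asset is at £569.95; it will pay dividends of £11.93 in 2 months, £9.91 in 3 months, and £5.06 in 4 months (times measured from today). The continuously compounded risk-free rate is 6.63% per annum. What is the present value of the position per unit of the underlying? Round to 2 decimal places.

£64.90

PV(remaining dividends) I = 11.93·e^(−0.0663·2/12) + 9.91·e^(−0.0663·3/12) + 5.06·e^(−0.0663·4/12) = 26.4954
Current forward F = (S − I)·e^(rT) = (569.95 − 26.4954)·e^(0.0663·6/12) = 543.4546 × 1.033706 = 561.7723
Value (long) = (F − K)·e^(−rT) = (561.7723 − 628.86) × 0.967393 = -64.9002
Short position value = −(long value) = £64.90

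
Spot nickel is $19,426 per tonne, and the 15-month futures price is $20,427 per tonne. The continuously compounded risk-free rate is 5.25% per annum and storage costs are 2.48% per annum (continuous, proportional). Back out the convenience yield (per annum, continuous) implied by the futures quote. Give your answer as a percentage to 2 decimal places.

3.71%

F = S·e^((r+u−y)T) ⇒ (r+u−y) = ln(F/S)/T
ln(20427/19426) = 0.050245; /T ⇒ 0.040196
y = r + u − ln(F/S)/T = 0.0525 + 0.0248 − 0.040196 = 0.037104
y = 3.71%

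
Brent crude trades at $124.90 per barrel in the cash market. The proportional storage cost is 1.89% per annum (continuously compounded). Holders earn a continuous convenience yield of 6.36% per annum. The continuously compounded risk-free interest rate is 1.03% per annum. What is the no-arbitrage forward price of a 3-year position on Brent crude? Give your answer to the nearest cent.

$112.65 per barrel

Net carry = r + u − y = 0.0103 + 0.0189 − 0.0636 = -0.0344
F = S·e^((r+u−y)T) = 124.90 · e^(-0.0344 × 3) = 124.90 · e^-0.103200
= 124.90 × 0.901947 = $112.65 per barrel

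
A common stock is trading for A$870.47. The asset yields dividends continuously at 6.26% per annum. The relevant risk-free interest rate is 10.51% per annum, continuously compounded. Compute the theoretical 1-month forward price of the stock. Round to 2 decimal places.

A$873.56

F = S·e^((r − q)T) = 870.47 · e^((0.1051 − 0.0626) × 1/12)
= 870.47 · e^0.003542 = 870.47 × 1.003548
F = A$873.56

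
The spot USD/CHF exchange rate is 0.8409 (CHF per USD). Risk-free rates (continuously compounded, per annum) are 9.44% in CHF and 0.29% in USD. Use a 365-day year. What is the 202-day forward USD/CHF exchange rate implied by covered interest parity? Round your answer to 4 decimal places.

F = S·e^((r_CHF − r_USD)T) = 0.8409 · e^((0.0944 − 0.0029) × 202/365)
= 0.8409 · e^0.050638 = 0.8409 × 1.051942
F = 0.8846 CHF per USD

0.8846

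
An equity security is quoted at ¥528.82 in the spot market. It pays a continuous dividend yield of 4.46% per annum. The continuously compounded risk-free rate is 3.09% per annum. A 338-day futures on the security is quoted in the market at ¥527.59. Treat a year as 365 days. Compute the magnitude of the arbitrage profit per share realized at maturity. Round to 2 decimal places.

Fair futures: F* = S·e^(carry·T), with carry = (r − q) = 0.0309 − 0.0446 = -0.0137
F* = 528.82 · e^(-0.0137 × 338/365) = 528.82 · e^-0.012687 = 528.82 × 0.987393 = ¥522.1532
Market ¥527.59 > fair ¥522.1532: forward overpriced → cash-and-carry (buy spot, short the forward).
At maturity, profit = |F_mkt − F*| = |527.59 − 522.1532| = ¥5.44 per share

¥5.44 per share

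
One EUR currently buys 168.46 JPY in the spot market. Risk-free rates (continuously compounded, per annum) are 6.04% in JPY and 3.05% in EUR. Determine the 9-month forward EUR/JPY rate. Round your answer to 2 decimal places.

172.28

F = S·e^((r_JPY − r_EUR)T) = 168.46 · e^((0.0604 − 0.0305) × 9/12)
= 168.46 · e^0.022425 = 168.46 × 1.022678
F = 172.28 JPY per EUR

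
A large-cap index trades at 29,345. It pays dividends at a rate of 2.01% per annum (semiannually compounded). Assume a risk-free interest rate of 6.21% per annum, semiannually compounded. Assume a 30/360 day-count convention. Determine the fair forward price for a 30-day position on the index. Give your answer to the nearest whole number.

F = S · (1+r/2)^(2T) / (1+q/2)^(2T)
= 29345 × 1.005109 / 1.001668 = 29345 × 1.003435
F = 29,446

29,446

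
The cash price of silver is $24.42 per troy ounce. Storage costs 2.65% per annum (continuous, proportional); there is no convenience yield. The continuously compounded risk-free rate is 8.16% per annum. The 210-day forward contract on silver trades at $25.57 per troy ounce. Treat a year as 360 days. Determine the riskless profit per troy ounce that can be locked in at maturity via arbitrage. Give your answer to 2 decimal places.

$0.44 per troy ounce

Fair forward: F* = S·e^(carry·T), with carry = (r + u) = 0.0816 + 0.0265 = 0.1081
F* = 24.42 · e^(0.1081 × 210/360) = 24.42 · e^0.063058 = 24.42 × 1.065089 = $26.0095
Market $25.57 < fair $26.0095: forward underpriced → reverse cash-and-carry (short spot, go long the forward).
At maturity, profit = |F_mkt − F*| = |25.57 − 26.0095| = $0.44 per troy ounce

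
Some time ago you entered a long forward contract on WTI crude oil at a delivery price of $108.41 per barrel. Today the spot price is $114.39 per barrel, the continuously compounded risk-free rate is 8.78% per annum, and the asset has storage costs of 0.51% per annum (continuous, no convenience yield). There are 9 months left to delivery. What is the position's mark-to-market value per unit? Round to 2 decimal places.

Current fair forward for the remaining 9 months: F = S·e^((r + u)·T), (r + u) = 0.0878 + 0.0051 = 0.0929
F = 114.39 · e^(0.0929 × 9/12) = 114.39 × 1.072160 = 122.6444
Value of long forward = (F − K)·e^(−rT) = (122.6444 − 108.41) · e^(−0.0878·9/12)
= 14.2344 × 0.936271 = 13.33

$13.33 per barrel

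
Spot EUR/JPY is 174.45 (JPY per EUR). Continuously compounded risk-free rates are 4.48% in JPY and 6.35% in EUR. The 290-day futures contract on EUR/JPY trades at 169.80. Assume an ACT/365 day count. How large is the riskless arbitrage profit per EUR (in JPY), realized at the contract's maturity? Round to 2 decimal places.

Fair futures: F* = S·e^(carry·T), with carry = (r_JPY − r_EUR) = 0.0448 − 0.0635 = -0.0187
F* = 174.45 · e^(-0.0187 × 290/365) = 174.45 · e^-0.014858 = 174.45 × 0.985252 = 171.8772
Market 169.80 < fair 171.8772: forward underpriced → reverse cash-and-carry (short spot, go long the forward).
At maturity, profit = |F_mkt − F*| = |169.80 − 171.8772| = 2.08 per EUR (in JPY)

2.08 per EUR (in JPY)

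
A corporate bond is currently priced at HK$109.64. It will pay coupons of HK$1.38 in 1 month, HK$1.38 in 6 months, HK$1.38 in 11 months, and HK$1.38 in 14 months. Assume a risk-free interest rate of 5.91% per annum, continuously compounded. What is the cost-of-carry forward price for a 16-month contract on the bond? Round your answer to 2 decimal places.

PV(coupons) I = 1.38·e^(−0.0591·1/12) + 1.38·e^(−0.0591·6/12) + 1.38·e^(−0.0591·11/12) + 1.38·e^(−0.0591·14/12)
I = 1.3732 + 1.3398 + 1.3072 + 1.2881 = 5.3083
F = (S − I)·e^(rT) = (109.64 − 5.3083) · e^(0.0591·16/12)
= 104.3317 · e^0.078800 = 104.3317 × 1.081988 = HK$112.89

HK$112.89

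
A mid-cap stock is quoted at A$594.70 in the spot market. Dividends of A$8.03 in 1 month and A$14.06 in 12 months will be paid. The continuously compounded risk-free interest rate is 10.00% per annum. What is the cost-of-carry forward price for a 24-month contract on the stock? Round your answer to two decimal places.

A$701.10

PV(dividends) I = 8.03·e^(−0.1000·1/12) + 14.06·e^(−0.1000·12/12)
I = 7.9634 + 12.7220 = 20.6854
F = (S − I)·e^(rT) = (594.70 − 20.6854) · e^(0.1000·24/12)
= 574.0146 · e^0.200000 = 574.0146 × 1.221403 = A$701.10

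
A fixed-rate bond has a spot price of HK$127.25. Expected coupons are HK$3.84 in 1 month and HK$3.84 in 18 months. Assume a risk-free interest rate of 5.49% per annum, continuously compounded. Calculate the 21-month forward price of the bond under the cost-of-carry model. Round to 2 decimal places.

PV(coupons) I = 3.84·e^(−0.0549·1/12) + 3.84·e^(−0.0549·18/12)
I = 3.8225 + 3.5364 = 7.3589
F = (S − I)·e^(rT) = (127.25 − 7.3589) · e^(0.0549·21/12)
= 119.8911 · e^0.096075 = 119.8911 × 1.100842 = HK$131.98

HK$131.98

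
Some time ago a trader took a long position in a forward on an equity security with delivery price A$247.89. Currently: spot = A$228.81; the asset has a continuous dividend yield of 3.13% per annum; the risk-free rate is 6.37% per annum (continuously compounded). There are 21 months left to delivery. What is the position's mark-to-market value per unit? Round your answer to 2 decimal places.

-A$5.13

Current fair forward for the remaining 21 months: F = S·e^((r − q)·T), (r − q) = 0.0637 − 0.0313 = 0.0324
F = 228.81 · e^(0.0324 × 21/12) = 228.81 × 1.058338 = 242.1583
Value of long forward = (F − K)·e^(−rT) = (242.1583 − 247.89) · e^(−0.0637·21/12)
= -5.7317 × 0.894514 = -5.13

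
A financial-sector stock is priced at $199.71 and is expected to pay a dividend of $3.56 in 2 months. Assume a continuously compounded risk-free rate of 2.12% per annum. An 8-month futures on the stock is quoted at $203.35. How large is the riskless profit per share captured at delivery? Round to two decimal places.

PV(dividends) I = 3.56·e^(−0.0212·2/12) = 3.5474
Fair futures F* = (S − I)·e^(rT) = (199.71 − 3.5474)·e^0.014133 = 196.1626 × 1.014233 = 198.9546
Market $203.35 > fair 198.9546: forward overpriced → cash-and-carry (borrow at r, buy the stock and collect the dividends, short the forward).
Profit at T = |F_mkt − F*| = |203.35 − 198.9546| = $4.40 per share

$4.40 per share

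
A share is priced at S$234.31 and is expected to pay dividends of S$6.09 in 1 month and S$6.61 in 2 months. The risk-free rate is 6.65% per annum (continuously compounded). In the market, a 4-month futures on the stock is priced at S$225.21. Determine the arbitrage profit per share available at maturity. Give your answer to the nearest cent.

S$1.48 per share

PV(dividends) I = 6.09·e^(−0.0665·1/12) + 6.61·e^(−0.0665·2/12) = 12.5935
Fair futures F* = (S − I)·e^(rT) = (234.31 − 12.5935)·e^0.022167 = 221.7165 × 1.022415 = 226.6863
Market S$225.21 < fair 226.6863: forward underpriced → reverse cash-and-carry (short the stock, invest proceeds at r, pay the dividends, go long the forward).
Profit at T = |F_mkt − F*| = |225.21 − 226.6863| = S$1.48 per share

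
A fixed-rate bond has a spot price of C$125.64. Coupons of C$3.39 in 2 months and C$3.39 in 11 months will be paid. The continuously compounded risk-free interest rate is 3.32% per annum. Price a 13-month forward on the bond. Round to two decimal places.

PV(coupons) I = 3.39·e^(−0.0332·2/12) + 3.39·e^(−0.0332·11/12)
I = 3.3713 + 3.2884 = 6.6597
F = (S − I)·e^(rT) = (125.64 − 6.6597) · e^(0.0332·13/12)
= 118.9803 · e^0.035967 = 118.9803 × 1.036622 = C$123.34

C$123.34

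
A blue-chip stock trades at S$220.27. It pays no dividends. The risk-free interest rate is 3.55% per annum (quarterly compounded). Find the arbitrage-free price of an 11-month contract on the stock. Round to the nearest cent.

F = S · (1+r/4)^(4T)
= 220.27 × 1.032929
F = S$227.52

S$227.52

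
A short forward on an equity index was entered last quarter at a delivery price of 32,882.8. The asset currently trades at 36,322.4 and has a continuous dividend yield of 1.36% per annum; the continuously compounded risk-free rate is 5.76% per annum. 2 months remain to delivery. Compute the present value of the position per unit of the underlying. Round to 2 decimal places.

-3671.53

Current fair forward for the remaining 2 months: F = S·e^((r − q)·T), (r − q) = 0.0576 − 0.0136 = 0.0440
F = 36322.4 · e^(0.0440 × 2/12) = 36322.4 × 1.00736029 = 36589.7434
Value of long forward = (F − K)·e^(−rT) = (36589.7434 − 32882.8) · e^(−0.0576·2/12)
= 3706.9434 × 0.99044593 = 3671.53
Short position value = −(long value) = -3671.53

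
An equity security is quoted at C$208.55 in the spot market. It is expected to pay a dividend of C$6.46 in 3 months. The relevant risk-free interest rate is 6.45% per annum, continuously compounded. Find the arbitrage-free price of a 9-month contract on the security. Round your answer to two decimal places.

PV(dividends) I = 6.46·e^(−0.0645·3/12)
I = 6.3567
F = (S − I)·e^(rT) = (208.55 − 6.3567) · e^(0.0645·9/12)
= 202.1933 · e^0.048375 = 202.1933 × 1.049564 = C$212.21

C$212.21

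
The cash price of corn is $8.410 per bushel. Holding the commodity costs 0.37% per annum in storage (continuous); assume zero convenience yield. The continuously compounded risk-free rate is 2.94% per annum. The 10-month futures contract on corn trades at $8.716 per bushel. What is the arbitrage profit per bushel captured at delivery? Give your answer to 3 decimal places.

$0.071 per bushel

Fair futures: F* = S·e^(carry·T), with carry = (r + u) = 0.0294 + 0.0037 = 0.0331
F* = 8.410 · e^(0.0331 × 10/12) = 8.410 · e^0.027583 = 8.410 × 1.027967 = $8.6452
Market $8.716 > fair $8.6452: forward overpriced → cash-and-carry (buy spot, short the forward).
At maturity, profit = |F_mkt − F*| = |8.716 − 8.6452| = $0.071 per bushel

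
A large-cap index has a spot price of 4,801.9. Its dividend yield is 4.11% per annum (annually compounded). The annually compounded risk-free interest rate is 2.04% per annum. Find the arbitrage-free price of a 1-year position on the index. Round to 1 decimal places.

F = S · (1+r)^T / (1+q)^T
= 4801.9 × 1.020400 / 1.041100 = 4801.9 × 0.980117
F = 4,706.4

4,706.4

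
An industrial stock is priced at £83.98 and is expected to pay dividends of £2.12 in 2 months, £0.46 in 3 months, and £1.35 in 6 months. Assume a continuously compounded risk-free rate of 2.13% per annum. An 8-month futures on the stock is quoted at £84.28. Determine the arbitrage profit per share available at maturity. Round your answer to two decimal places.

£3.06 per share

PV(dividends) I = 2.12·e^(−0.0213·2/12) + 0.46·e^(−0.0213·3/12) + 1.35·e^(−0.0213·6/12) = 3.9057
Fair futures F* = (S − I)·e^(rT) = (83.98 − 3.9057)·e^0.014200 = 80.0743 × 1.014301 = 81.2194
Market £84.28 > fair 81.2194: forward overpriced → cash-and-carry (borrow at r, buy the stock and collect the dividends, short the forward).
Profit at T = |F_mkt − F*| = |84.28 − 81.2194| = £3.06 per share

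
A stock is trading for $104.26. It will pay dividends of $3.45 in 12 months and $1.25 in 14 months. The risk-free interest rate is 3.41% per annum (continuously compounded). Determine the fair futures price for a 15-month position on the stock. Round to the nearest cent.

$104.07

PV(dividends) I = 3.45·e^(−0.0341·12/12) + 1.25·e^(−0.0341·14/12)
I = 3.3343 + 1.2012 = 4.5355
F = (S − I)·e^(rT) = (104.26 − 4.5355) · e^(0.0341·15/12)
= 99.7245 · e^0.042625 = 99.7245 × 1.043546 = $104.07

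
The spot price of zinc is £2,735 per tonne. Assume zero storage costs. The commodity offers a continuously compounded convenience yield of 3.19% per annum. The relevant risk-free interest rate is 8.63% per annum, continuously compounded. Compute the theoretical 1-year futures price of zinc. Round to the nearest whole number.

Net carry = r + u − y = 0.0863 + 0.0000 − 0.0319 = 0.0544
F = S·e^((r+u−y)T) = 2735 · e^(0.0544 × 1) = 2735 · e^0.054400
= 2735 × 1.055907 = £2,888 per tonne

£2,888 per tonne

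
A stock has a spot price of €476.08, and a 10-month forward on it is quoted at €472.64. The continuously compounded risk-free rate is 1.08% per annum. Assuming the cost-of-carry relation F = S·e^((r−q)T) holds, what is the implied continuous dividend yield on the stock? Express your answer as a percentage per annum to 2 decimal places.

From F = S·e^((r−q)T): (r − q) = ln(F/S)/T
ln(472.64/476.08) = ln(0.992774) = -0.007252
(r − q) = -0.007252 / (10/12) = -0.008702
q = r − ln(F/S)/T = 0.0108 + 0.008702 = 0.019502
q = 1.95%

1.95%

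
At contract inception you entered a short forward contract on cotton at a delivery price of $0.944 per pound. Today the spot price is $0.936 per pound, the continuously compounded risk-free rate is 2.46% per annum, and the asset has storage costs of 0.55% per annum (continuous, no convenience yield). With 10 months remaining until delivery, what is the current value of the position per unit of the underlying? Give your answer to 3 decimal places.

Current fair forward for the remaining 10 months: F = S·e^((r + u)·T), (r + u) = 0.0246 + 0.0055 = 0.0301
F = 0.936 · e^(0.0301 × 10/12) = 0.936 × 1.025401 = 0.9598
Value of long forward = (F − K)·e^(−rT) = (0.9598 − 0.944) · e^(−0.0246·10/12)
= 0.0158 × 0.979709 = 0.015
Short position value = −(long value) = -$0.015

-$0.015 per pound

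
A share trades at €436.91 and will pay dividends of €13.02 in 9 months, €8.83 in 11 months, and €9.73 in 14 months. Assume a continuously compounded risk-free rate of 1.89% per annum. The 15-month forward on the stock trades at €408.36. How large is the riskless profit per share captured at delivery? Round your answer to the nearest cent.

€7.22 per share

PV(dividends) I = 13.02·e^(−0.0189·9/12) + 8.83·e^(−0.0189·11/12) + 9.73·e^(−0.0189·14/12) = 31.0329
Fair forward F* = (S − I)·e^(rT) = (436.91 − 31.0329)·e^0.023625 = 405.8771 × 1.023906 = 415.5800
Market €408.36 < fair 415.5800: forward underpriced → reverse cash-and-carry (short the stock, invest proceeds at r, pay the dividends, go long the forward).
Profit at T = |F_mkt − F*| = |408.36 − 415.5800| = €7.22 per share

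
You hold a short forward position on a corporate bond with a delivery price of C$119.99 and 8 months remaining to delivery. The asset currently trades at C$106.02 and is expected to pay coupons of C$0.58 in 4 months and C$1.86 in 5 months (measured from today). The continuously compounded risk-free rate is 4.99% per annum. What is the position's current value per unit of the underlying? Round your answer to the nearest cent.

PV(remaining coupons) I = 0.58·e^(−0.0499·4/12) + 1.86·e^(−0.0499·5/12) = 2.3922
Current forward F = (S − I)·e^(rT) = (106.02 − 2.3922)·e^(0.0499·8/12) = 103.6278 × 1.033826 = 107.1331
Value (long) = (F − K)·e^(−rT) = (107.1331 − 119.99) × 0.967281 = -12.4362
Short position value = −(long value) = C$12.44

C$12.44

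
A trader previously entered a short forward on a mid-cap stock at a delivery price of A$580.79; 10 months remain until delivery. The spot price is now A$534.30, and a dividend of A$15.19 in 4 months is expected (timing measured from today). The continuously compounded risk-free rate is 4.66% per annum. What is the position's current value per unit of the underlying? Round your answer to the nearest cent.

A$39.32

PV(remaining dividends) I = 15.19·e^(−0.0466·4/12) = 14.9559
Current forward F = (S − I)·e^(rT) = (534.30 − 14.9559)·e^(0.0466·10/12) = 519.3441 × 1.039597 = 539.9086
Value (long) = (F − K)·e^(−rT) = (539.9086 − 580.79) × 0.961911 = -39.3243
Short position value = −(long value) = A$39.32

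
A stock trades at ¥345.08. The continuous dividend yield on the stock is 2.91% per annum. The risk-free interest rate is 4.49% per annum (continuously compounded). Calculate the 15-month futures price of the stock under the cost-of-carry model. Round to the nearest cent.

F = S·e^((r − q)T) = 345.08 · e^((0.0449 − 0.0291) × 15/12)
= 345.08 · e^0.019750 = 345.08 × 1.019946
F = ¥351.96

¥351.96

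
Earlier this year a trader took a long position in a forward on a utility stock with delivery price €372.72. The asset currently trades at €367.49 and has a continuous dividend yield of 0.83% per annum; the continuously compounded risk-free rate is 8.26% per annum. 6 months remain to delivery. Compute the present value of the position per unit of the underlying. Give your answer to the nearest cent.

€8.33

Current fair forward for the remaining 6 months: F = S·e^((r − q)·T), (r − q) = 0.0826 − 0.0083 = 0.0743
F = 367.49 · e^(0.0743 × 6/12) = 367.49 × 1.037849 = 381.3991
Value of long forward = (F − K)·e^(−rT) = (381.3991 − 372.72) · e^(−0.0826·6/12)
= 8.6791 × 0.959541 = 8.33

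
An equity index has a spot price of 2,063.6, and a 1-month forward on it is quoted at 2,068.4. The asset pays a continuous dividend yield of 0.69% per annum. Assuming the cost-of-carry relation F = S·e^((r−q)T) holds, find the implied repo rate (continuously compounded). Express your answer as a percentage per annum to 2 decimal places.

From F = S·e^((r−q)T): (r − q) = ln(F/S)/T
ln(2068.4/2063.6) = ln(1.002326) = 0.002323
(r − q) = 0.002323 / (1/12) = 0.027876
r = ln(F/S)/T + q = 0.027876 + 0.0069 = 0.034776
r = 3.48%

3.48%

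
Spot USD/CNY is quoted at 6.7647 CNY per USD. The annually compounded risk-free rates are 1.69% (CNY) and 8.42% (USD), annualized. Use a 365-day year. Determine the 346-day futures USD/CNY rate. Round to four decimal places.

By covered interest parity, F = S · (1+r_CNY)^T / (1+r_USD)^T
= 6.7647 × 1.016013 / 1.079647 = 6.7647 × 0.941060
F = 6.3660 CNY per USD

6.3660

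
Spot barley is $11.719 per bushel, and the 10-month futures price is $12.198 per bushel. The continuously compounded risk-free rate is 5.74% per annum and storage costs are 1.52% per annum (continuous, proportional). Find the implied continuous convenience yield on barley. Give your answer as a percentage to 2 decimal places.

2.45%

F = S·e^((r+u−y)T) ⇒ (r+u−y) = ln(F/S)/T
ln(12.198/11.719) = 0.040061; /T ⇒ 0.048073
y = r + u − ln(F/S)/T = 0.0574 + 0.0152 − 0.048073 = 0.024527
y = 2.45%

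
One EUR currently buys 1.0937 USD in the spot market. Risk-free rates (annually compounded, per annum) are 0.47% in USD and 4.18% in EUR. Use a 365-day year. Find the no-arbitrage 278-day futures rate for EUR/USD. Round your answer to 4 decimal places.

1.0639

By covered interest parity, F = S · (1+r_USD)^T / (1+r_EUR)^T
= 1.0937 × 1.003578 / 1.031681 = 1.0937 × 0.972760
F = 1.0639 USD per EUR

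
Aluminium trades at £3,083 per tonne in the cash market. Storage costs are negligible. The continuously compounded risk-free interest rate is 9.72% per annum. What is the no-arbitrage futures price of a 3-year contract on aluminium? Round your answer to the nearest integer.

£4,127 per tonne

F = S·e^(rT) = 3083 · e^(0.0972 × 3) = 3083 · e^0.291600
= 3083 × 1.338567 = £4,127 per tonne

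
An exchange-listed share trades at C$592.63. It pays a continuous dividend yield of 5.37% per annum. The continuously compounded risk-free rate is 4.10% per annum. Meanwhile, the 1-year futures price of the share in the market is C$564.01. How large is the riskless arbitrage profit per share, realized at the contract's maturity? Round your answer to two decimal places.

C$21.14 per share

Fair futures: F* = S·e^(carry·T), with carry = (r − q) = 0.0410 − 0.0537 = -0.0127
F* = 592.63 · e^(-0.0127 × 1) = 592.63 · e^-0.012700 = 592.63 × 0.987380 = C$585.1510
Market C$564.01 < fair C$585.1510: forward underpriced → reverse cash-and-carry (short spot, go long the forward).
At maturity, profit = |F_mkt − F*| = |564.01 − 585.1510| = C$21.14 per share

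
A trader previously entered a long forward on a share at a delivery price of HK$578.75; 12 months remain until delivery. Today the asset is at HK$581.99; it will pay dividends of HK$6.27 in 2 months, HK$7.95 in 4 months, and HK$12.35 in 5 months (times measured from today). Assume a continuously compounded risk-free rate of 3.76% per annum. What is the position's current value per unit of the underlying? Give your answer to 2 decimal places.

PV(remaining dividends) I = 6.27·e^(−0.0376·2/12) + 7.95·e^(−0.0376·4/12) + 12.35·e^(−0.0376·5/12) = 26.2398
Current forward F = (S − I)·e^(rT) = (581.99 − 26.2398)·e^(0.0376·12/12) = 555.7502 × 1.038316 = 577.0443
Value (long) = (F − K)·e^(−rT) = (577.0443 − 578.75) × 0.963098 = -1.6428
Value = -HK$1.64

-HK$1.64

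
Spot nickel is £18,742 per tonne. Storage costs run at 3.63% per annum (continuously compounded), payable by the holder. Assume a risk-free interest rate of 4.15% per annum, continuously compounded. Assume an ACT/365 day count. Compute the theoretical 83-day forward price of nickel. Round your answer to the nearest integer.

Net carry = r + u − y = 0.0415 + 0.0363 − 0.0000 = 0.0778
F = S·e^((r+u−y)T) = 18742 · e^(0.0778 × 83/365) = 18742 · e^0.017692
= 18742 × 1.017849 = £19,077 per tonne

£19,077 per tonne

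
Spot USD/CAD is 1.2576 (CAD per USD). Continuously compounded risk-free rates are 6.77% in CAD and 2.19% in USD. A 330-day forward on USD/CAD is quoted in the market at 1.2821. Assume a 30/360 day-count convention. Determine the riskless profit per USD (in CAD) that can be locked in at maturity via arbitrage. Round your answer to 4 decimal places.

0.0294 per USD (in CAD)

Fair forward: F* = S·e^(carry·T), with carry = (r_CAD − r_USD) = 0.0677 − 0.0219 = 0.0458
F* = 1.2576 · e^(0.0458 × 330/360) = 1.2576 · e^0.041983 = 1.2576 × 1.042877 = 1.3115
Market 1.2821 < fair 1.3115: forward underpriced → reverse cash-and-carry (short spot, go long the forward).
At maturity, profit = |F_mkt − F*| = |1.2821 − 1.3115| = 0.0294 per USD (in CAD)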